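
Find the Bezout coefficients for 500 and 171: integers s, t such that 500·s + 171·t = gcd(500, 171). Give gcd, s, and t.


Euclidean algorithm on (500, 171) — divide until remainder is 0:
  500 = 2 · 171 + 158
  171 = 1 · 158 + 13
  158 = 12 · 13 + 2
  13 = 6 · 2 + 1
  2 = 2 · 1 + 0
gcd(500, 171) = 1.
Track Bezout coefficients alongside the remainders: start with r₀ = 500 = a·1 + b·0 (s = 1, t = 0) and r₁ = 171 = a·0 + b·1 (s = 0, t = 1); each new remainder r_{k+1} = r_{k-1} − q_k·r_k inherits s_{k+1} = s_{k-1} − q_k·s_k, t_{k+1} = t_{k-1} − q_k·t_k, so r_k = a·s_k + b·t_k at every step:
  q = 2: r = 158, s = 1 − 2·0 = 1, t = 0 − 2·1 = -2  (check: 500·1 + 171·(-2) = 158)
  q = 1: r = 13, s = 0 − 1·1 = -1, t = 1 − 1·(-2) = 3  (check: 500·(-1) + 171·3 = 13)
  q = 12: r = 2, s = 1 − 12·(-1) = 13, t = -2 − 12·3 = -38  (check: 500·13 + 171·(-38) = 2)
  q = 6: r = 1, s = -1 − 6·13 = -79, t = 3 − 6·(-38) = 231  (check: 500·(-79) + 171·231 = 1)
The row with r = 1 (the gcd) gives the Bezout coefficients s = -79, t = 231.
Result: 500 · (-79) + 171 · (231) = 1.

gcd(500, 171) = 1; s = -79, t = 231 (check: 500·(-79) + 171·231 = 1).


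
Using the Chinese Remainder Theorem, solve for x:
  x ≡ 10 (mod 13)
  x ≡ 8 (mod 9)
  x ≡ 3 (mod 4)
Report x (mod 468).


Moduli 13, 9, 4 are pairwise coprime; by CRT there is a unique solution modulo M = 13 · 9 · 4 = 468.
Solve pairwise, accumulating the modulus:
  Start with x ≡ 10 (mod 13).
  Combine with x ≡ 8 (mod 9): since gcd(13, 9) = 1, we get a unique residue mod 117.
    Write x = 10 + 13·t and substitute into x ≡ 8 (mod 9): 13·t ≡ 8 − 10 = -2 (mod 9).
    Reduce coefficients mod 9: 4·t ≡ 7 (mod 9).
    The inverse of 4 mod 9 is 7 (since 4·7 = 28 = 3·9 + 1), so t ≡ 7·7 = 49 ≡ 4 (mod 9).
    Then x = 10 + 13·4 = 62, valid modulo lcm(13, 9) = 117: x ≡ 62 (mod 117).
  Combine with x ≡ 3 (mod 4): since gcd(117, 4) = 1, we get a unique residue mod 468.
    Write x = 62 + 117·t and substitute into x ≡ 3 (mod 4): 117·t ≡ 3 − 62 = -59 (mod 4).
    Reduce coefficients mod 4: 1·t ≡ 1 (mod 4).
    So t ≡ 1 (mod 4).
    Then x = 62 + 117·1 = 179, valid modulo lcm(117, 4) = 468: x ≡ 179 (mod 468).
Verify: 179 mod 13 = 10 ✓, 179 mod 9 = 8 ✓, 179 mod 4 = 3 ✓.

x ≡ 179 (mod 468).


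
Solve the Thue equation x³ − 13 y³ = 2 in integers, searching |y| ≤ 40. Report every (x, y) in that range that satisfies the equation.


The equation is x³ - 13y³ = 2. For fixed y, x³ = 13·y³ + 2, so a solution requires the RHS to be a perfect cube.
Strategy: iterate y from -40 to 40, compute RHS = 13·y³ + 2, and check whether it is a (positive or negative) perfect cube.
Check small values of y:
  y = 0: RHS = 2 is not a perfect cube.
  y = 1: RHS = 15 is not a perfect cube.
  y = -1: RHS = -11 is not a perfect cube.
  y = 2: RHS = 106 is not a perfect cube.
  y = -2: RHS = -102 is not a perfect cube.
  y = 3: RHS = 353 is not a perfect cube.
  y = -3: RHS = -349 is not a perfect cube.
Continuing the search up to |y| = 40 finds no solutions either.
No (x, y) in the scanned range satisfies the equation.

No integer solutions with |y| ≤ 40.


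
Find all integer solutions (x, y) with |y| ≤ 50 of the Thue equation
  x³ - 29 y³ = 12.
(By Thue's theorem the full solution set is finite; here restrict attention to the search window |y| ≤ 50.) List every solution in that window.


The equation is x³ - 29y³ = 12. For fixed y, x³ = 29·y³ + 12, so a solution requires the RHS to be a perfect cube.
Strategy: iterate y from -50 to 50, compute RHS = 29·y³ + 12, and check whether it is a (positive or negative) perfect cube.
Check small values of y:
  y = 0: RHS = 12 is not a perfect cube.
  y = 1: RHS = 41 is not a perfect cube.
  y = -1: RHS = -17 is not a perfect cube.
  y = 2: RHS = 244 is not a perfect cube.
  y = -2: RHS = -220 is not a perfect cube.
  y = 3: RHS = 795 is not a perfect cube.
  y = -3: RHS = -771 is not a perfect cube.
Continuing the search up to |y| = 50 finds no solutions either.
No (x, y) in the scanned range satisfies the equation.

No integer solutions with |y| ≤ 50.


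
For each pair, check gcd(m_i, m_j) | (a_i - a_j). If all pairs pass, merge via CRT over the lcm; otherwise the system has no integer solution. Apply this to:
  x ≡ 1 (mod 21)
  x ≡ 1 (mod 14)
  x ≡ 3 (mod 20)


Moduli 21, 14, 20 are not pairwise coprime, so CRT works modulo lcm(m_i) when all pairwise compatibility conditions hold.
Pairwise compatibility: gcd(m_i, m_j) must divide a_i - a_j for every pair.
Merge one congruence at a time:
  Start: x ≡ 1 (mod 21).
  Combine with x ≡ 1 (mod 14): gcd(21, 14) = 7; 1 - 1 = 0, which IS divisible by 7, so compatible.
    Write x = 1 + 21·t and substitute into x ≡ 1 (mod 14): 21·t ≡ 1 − 1 = 0 (mod 14).
    Divide the congruence (and modulus) by g = 7: 3·t ≡ 0 (mod 2).
    Reduce coefficients mod 2: 1·t ≡ 0 (mod 2).
    So t ≡ 0 (mod 2).
    Then x = 1 + 21·0 = 1, valid modulo lcm(21, 14) = 42: x ≡ 1 (mod 42).
  Combine with x ≡ 3 (mod 20): gcd(42, 20) = 2; 3 - 1 = 2, which IS divisible by 2, so compatible.
    Write x = 1 + 42·t and substitute into x ≡ 3 (mod 20): 42·t ≡ 3 − 1 = 2 (mod 20).
    Divide the congruence (and modulus) by g = 2: 21·t ≡ 1 (mod 10).
    Reduce coefficients mod 10: 1·t ≡ 1 (mod 10).
    So t ≡ 1 (mod 10).
    Then x = 1 + 42·1 = 43, valid modulo lcm(42, 20) = 420: x ≡ 43 (mod 420).
Verify: 43 mod 21 = 1, 43 mod 14 = 1, 43 mod 20 = 3.

x ≡ 43 (mod 420).


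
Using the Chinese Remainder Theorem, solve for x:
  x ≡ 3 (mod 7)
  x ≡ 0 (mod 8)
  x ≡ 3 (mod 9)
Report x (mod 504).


Moduli 7, 8, 9 are pairwise coprime; by CRT there is a unique solution modulo M = 7 · 8 · 9 = 504.
Solve pairwise, accumulating the modulus:
  Start with x ≡ 3 (mod 7).
  Combine with x ≡ 0 (mod 8): since gcd(7, 8) = 1, we get a unique residue mod 56.
    Write x = 3 + 7·t and substitute into x ≡ 0 (mod 8): 7·t ≡ 0 − 3 = -3 (mod 8).
    Reduce coefficients mod 8: 7·t ≡ 5 (mod 8).
    The inverse of 7 mod 8 is 7 (since 7·7 = 49 = 6·8 + 1), so t ≡ 7·5 = 35 ≡ 3 (mod 8).
    Then x = 3 + 7·3 = 24, valid modulo lcm(7, 8) = 56: x ≡ 24 (mod 56).
  Combine with x ≡ 3 (mod 9): since gcd(56, 9) = 1, we get a unique residue mod 504.
    Write x = 24 + 56·t and substitute into x ≡ 3 (mod 9): 56·t ≡ 3 − 24 = -21 (mod 9).
    Reduce coefficients mod 9: 2·t ≡ 6 (mod 9).
    The inverse of 2 mod 9 is 5 (since 2·5 = 10 = 1·9 + 1), so t ≡ 5·6 = 30 ≡ 3 (mod 9).
    Then x = 24 + 56·3 = 192, valid modulo lcm(56, 9) = 504: x ≡ 192 (mod 504).
Verify: 192 mod 7 = 3 ✓, 192 mod 8 = 0 ✓, 192 mod 9 = 3 ✓.

x ≡ 192 (mod 504).


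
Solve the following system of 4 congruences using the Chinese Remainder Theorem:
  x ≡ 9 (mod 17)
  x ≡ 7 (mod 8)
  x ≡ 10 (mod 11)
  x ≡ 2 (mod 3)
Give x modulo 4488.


Product of moduli M = 17 · 8 · 11 · 3 = 4488.
Merge one congruence at a time:
  Start: x ≡ 9 (mod 17).
  Combine with x ≡ 7 (mod 8); new modulus lcm = 136.
    Write x = 9 + 17·t and substitute into x ≡ 7 (mod 8): 17·t ≡ 7 − 9 = -2 (mod 8).
    Reduce coefficients mod 8: 1·t ≡ 6 (mod 8).
    So t ≡ 6 (mod 8).
    Then x = 9 + 17·6 = 111, valid modulo lcm(17, 8) = 136: x ≡ 111 (mod 136).
  Combine with x ≡ 10 (mod 11); new modulus lcm = 1496.
    Write x = 111 + 136·t and substitute into x ≡ 10 (mod 11): 136·t ≡ 10 − 111 = -101 (mod 11).
    Reduce coefficients mod 11: 4·t ≡ 9 (mod 11).
    The inverse of 4 mod 11 is 3 (since 4·3 = 12 = 1·11 + 1), so t ≡ 3·9 = 27 ≡ 5 (mod 11).
    Then x = 111 + 136·5 = 791, valid modulo lcm(136, 11) = 1496: x ≡ 791 (mod 1496).
  Combine with x ≡ 2 (mod 3); new modulus lcm = 4488.
    Write x = 791 + 1496·t and substitute into x ≡ 2 (mod 3): 1496·t ≡ 2 − 791 = -789 (mod 3).
    Reduce coefficients mod 3: 2·t ≡ 0 (mod 3).
    The inverse of 2 mod 3 is 2 (since 2·2 = 4 = 1·3 + 1), so t ≡ 2·0 = 0 ≡ 0 (mod 3).
    Then x = 791 + 1496·0 = 791, valid modulo lcm(1496, 3) = 4488: x ≡ 791 (mod 4488).
Verify against each original: 791 mod 17 = 9, 791 mod 8 = 7, 791 mod 11 = 10, 791 mod 3 = 2.

x ≡ 791 (mod 4488).


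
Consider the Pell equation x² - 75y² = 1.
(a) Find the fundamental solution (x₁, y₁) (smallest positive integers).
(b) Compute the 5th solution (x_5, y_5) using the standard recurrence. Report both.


Step 1: Find the fundamental solution (x₁, y₁) of x² - 75y² = 1.
  Expand √75 as a continued fraction. a₀ = ⌊√75⌋ = 8; iterate m_{k+1} = d_k·a_k − m_k, d_{k+1} = (75 − m_{k+1}²)/d_k, a_{k+1} = ⌊(a₀ + m_{k+1})/d_{k+1}⌋ (starting m₀ = 0, d₀ = 1), with convergents p_k = a_k·p_{k-1} + p_{k-2}, q_k = a_k·q_{k-1} + q_{k-2} (p₋₁ = 1, q₋₁ = 0):
  k = 0: a₀ = 8; p₀/q₀ = 8/1; p₀² − 75·q₀² = 64 − 75 = -11.
  k = 1: m = 8, d = 11, a = ⌊(8 + 8)/11⌋ = 1; p/q = (1·8 + 1)/(1·1 + 0) = 9/1; p² − 75·q² = 81 − 75 = 6.
  k = 2: m = 3, d = 6, a = ⌊(8 + 3)/6⌋ = 1; p/q = (1·9 + 8)/(1·1 + 1) = 17/2; p² − 75·q² = 289 − 300 = -11.
  k = 3: m = 3, d = 11, a = ⌊(8 + 3)/11⌋ = 1; p/q = (1·17 + 9)/(1·2 + 1) = 26/3; p² − 75·q² = 676 − 675 = 1.
  The first convergent with p² − 75·q² = 1 gives the fundamental solution (x₁, y₁) = (26, 3).
Step 2: Apply the recurrence (x_{n+1}, y_{n+1}) = (x₁x_n + 75y₁y_n, x₁y_n + y₁x_n) repeatedly.
  From (x_1, y_1) = (26, 3): x_2 = 26·26 + 75·3·3 = 1351; y_2 = 26·3 + 3·26 = 156.
  From (x_2, y_2) = (1351, 156): x_3 = 26·1351 + 75·3·156 = 70226; y_3 = 26·156 + 3·1351 = 8109.
  From (x_3, y_3) = (70226, 8109): x_4 = 26·70226 + 75·3·8109 = 3650401; y_4 = 26·8109 + 3·70226 = 421512.
  From (x_4, y_4) = (3650401, 421512): x_5 = 26·3650401 + 75·3·421512 = 189750626; y_5 = 26·421512 + 3·3650401 = 21910515.
Step 3: Verify x_5² - 75·y_5² = 36005300067391876 - 36005300067391875 = 1 (should be 1). ✓

(x_1, y_1) = (26, 3); (x_5, y_5) = (189750626, 21910515).


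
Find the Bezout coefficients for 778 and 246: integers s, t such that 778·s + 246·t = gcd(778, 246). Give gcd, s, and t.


Euclidean algorithm on (778, 246) — divide until remainder is 0:
  778 = 3 · 246 + 40
  246 = 6 · 40 + 6
  40 = 6 · 6 + 4
  6 = 1 · 4 + 2
  4 = 2 · 2 + 0
gcd(778, 246) = 2.
Track Bezout coefficients alongside the remainders: start with r₀ = 778 = a·1 + b·0 (s = 1, t = 0) and r₁ = 246 = a·0 + b·1 (s = 0, t = 1); each new remainder r_{k+1} = r_{k-1} − q_k·r_k inherits s_{k+1} = s_{k-1} − q_k·s_k, t_{k+1} = t_{k-1} − q_k·t_k, so r_k = a·s_k + b·t_k at every step:
  q = 3: r = 40, s = 1 − 3·0 = 1, t = 0 − 3·1 = -3  (check: 778·1 + 246·(-3) = 40)
  q = 6: r = 6, s = 0 − 6·1 = -6, t = 1 − 6·(-3) = 19  (check: 778·(-6) + 246·19 = 6)
  q = 6: r = 4, s = 1 − 6·(-6) = 37, t = -3 − 6·19 = -117  (check: 778·37 + 246·(-117) = 4)
  q = 1: r = 2, s = -6 − 1·37 = -43, t = 19 − 1·(-117) = 136  (check: 778·(-43) + 246·136 = 2)
The row with r = 2 (the gcd) gives the Bezout coefficients s = -43, t = 136.
Result: 778 · (-43) + 246 · (136) = 2.

gcd(778, 246) = 2; s = -43, t = 136 (check: 778·(-43) + 246·136 = 2).


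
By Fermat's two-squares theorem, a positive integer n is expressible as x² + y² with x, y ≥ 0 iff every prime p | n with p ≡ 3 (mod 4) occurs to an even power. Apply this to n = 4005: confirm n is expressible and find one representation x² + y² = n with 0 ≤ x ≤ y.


Step 1: Factor n = 4005 = 3^2 · 5 · 89.
Step 2: Check the mod-4 condition on each prime factor: 3 ≡ 3 (mod 4), exponent 2 (must be even); 5 ≡ 1 (mod 4), exponent 1; 89 ≡ 1 (mod 4), exponent 1.
All primes ≡ 3 (mod 4) appear to even exponent (or don't appear), so by the two-squares theorem n IS expressible as a sum of two squares.
Step 3: Build a representation. Group n = k² · m with k = 3 and m = 5 · 89 = 445 (a product of primes ≡ 1 (mod 4)); a representation of m scales to one of n via (k·x)² + (k·y)² = k²(x² + y²). Each prime p ≡ 1 (mod 4) is itself a sum of two squares; find a² by testing p − a² for a perfect square:
  5: 5 − 1² = 4 = 2² ⇒ 5 = 1² + 2².
  89: 89 − 1² = 88, 89 − 2² = 85, 89 − 3² = 80, 89 − 4² = 73, 89 − 5² = 64 = 8² ⇒ 89 = 5² + 8².
  Combine using the Brahmagupta–Fibonacci identity (a² + b²)(c² + d²) = (ac − bd)² + (ad + bc)² = (ac + bd)² + (ad − bc)²:
  5 · 89 = 445: from (1² + 2²)(5² + 8²), take (1·5 − 2·8, 1·8 + 2·5) = (5 − 16, 8 + 10) = (-11, 18); dropping signs (only squares matter) gives (11, 18); check 11² + 18² = 121 + 324 = 445 ✓.
  Scale by k = 3: (3·11, 3·18) = (33, 54).
Step 4: Order so x ≤ y and verify: 33² + 54² = 1089 + 2916 = 4005 = n. ✓

n = 4005 = 33² + 54² (one valid representation with x ≤ y).


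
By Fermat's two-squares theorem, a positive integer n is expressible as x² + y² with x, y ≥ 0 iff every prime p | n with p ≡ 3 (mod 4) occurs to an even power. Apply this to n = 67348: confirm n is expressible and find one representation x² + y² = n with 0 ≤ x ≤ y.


Step 1: Factor n = 67348 = 2^2 · 113 · 149.
Step 2: Check the mod-4 condition on each prime factor: 2 = 2 (special); 113 ≡ 1 (mod 4), exponent 1; 149 ≡ 1 (mod 4), exponent 1.
All primes ≡ 3 (mod 4) appear to even exponent (or don't appear), so by the two-squares theorem n IS expressible as a sum of two squares.
Step 3: Build a representation. Group n = k² · m with k = 2 and m = 113 · 149 = 16837 (a product of primes ≡ 1 (mod 4)); a representation of m scales to one of n via (k·x)² + (k·y)² = k²(x² + y²). Each prime p ≡ 1 (mod 4) is itself a sum of two squares; find a² by testing p − a² for a perfect square:
  113: 113 − 1² = 112, 113 − 2² = 109, 113 − 3² = 104, 113 − 4² = 97, 113 − 5² = 88, 113 − 6² = 77, 113 − 7² = 64 = 8² ⇒ 113 = 7² + 8².
  149: 149 − 1² = 148, 149 − 2² = 145, 149 − 3² = 140, 149 − 4² = 133, 149 − 5² = 124, 149 − 6² = 113, 149 − 7² = 100 = 10² ⇒ 149 = 7² + 10².
  Combine using the Brahmagupta–Fibonacci identity (a² + b²)(c² + d²) = (ac − bd)² + (ad + bc)² = (ac + bd)² + (ad − bc)²:
  113 · 149 = 16837: from (7² + 8²)(7² + 10²), take (7·7 − 8·10, 7·10 + 8·7) = (49 − 80, 70 + 56) = (-31, 126); dropping signs (only squares matter) gives (31, 126); check 31² + 126² = 961 + 15876 = 16837 ✓.
  Scale by k = 2: (2·31, 2·126) = (62, 252).
Step 4: Order so x ≤ y and verify: 62² + 252² = 3844 + 63504 = 67348 = n. ✓

n = 67348 = 62² + 252² (one valid representation with x ≤ y).


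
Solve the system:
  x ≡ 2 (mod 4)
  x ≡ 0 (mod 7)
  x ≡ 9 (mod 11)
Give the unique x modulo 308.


Moduli 4, 7, 11 are pairwise coprime; by CRT there is a unique solution modulo M = 4 · 7 · 11 = 308.
Solve pairwise, accumulating the modulus:
  Start with x ≡ 2 (mod 4).
  Combine with x ≡ 0 (mod 7): since gcd(4, 7) = 1, we get a unique residue mod 28.
    Write x = 2 + 4·t and substitute into x ≡ 0 (mod 7): 4·t ≡ 0 − 2 = -2 (mod 7).
    Reduce coefficients mod 7: 4·t ≡ 5 (mod 7).
    The inverse of 4 mod 7 is 2 (since 4·2 = 8 = 1·7 + 1), so t ≡ 2·5 = 10 ≡ 3 (mod 7).
    Then x = 2 + 4·3 = 14, valid modulo lcm(4, 7) = 28: x ≡ 14 (mod 28).
  Combine with x ≡ 9 (mod 11): since gcd(28, 11) = 1, we get a unique residue mod 308.
    Write x = 14 + 28·t and substitute into x ≡ 9 (mod 11): 28·t ≡ 9 − 14 = -5 (mod 11).
    Reduce coefficients mod 11: 6·t ≡ 6 (mod 11).
    The inverse of 6 mod 11 is 2 (since 6·2 = 12 = 1·11 + 1), so t ≡ 2·6 = 12 ≡ 1 (mod 11).
    Then x = 14 + 28·1 = 42, valid modulo lcm(28, 11) = 308: x ≡ 42 (mod 308).
Verify: 42 mod 4 = 2 ✓, 42 mod 7 = 0 ✓, 42 mod 11 = 9 ✓.

x ≡ 42 (mod 308).


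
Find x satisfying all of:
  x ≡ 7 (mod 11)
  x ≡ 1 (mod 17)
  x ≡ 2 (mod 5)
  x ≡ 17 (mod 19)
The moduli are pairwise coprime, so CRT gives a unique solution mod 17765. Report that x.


Product of moduli M = 11 · 17 · 5 · 19 = 17765.
Merge one congruence at a time:
  Start: x ≡ 7 (mod 11).
  Combine with x ≡ 1 (mod 17); new modulus lcm = 187.
    Write x = 7 + 11·t and substitute into x ≡ 1 (mod 17): 11·t ≡ 1 − 7 = -6 (mod 17).
    Reduce coefficients mod 17: 11·t ≡ 11 (mod 17).
    The inverse of 11 mod 17 is 14 (since 11·14 = 154 = 9·17 + 1), so t ≡ 14·11 = 154 ≡ 1 (mod 17).
    Then x = 7 + 11·1 = 18, valid modulo lcm(11, 17) = 187: x ≡ 18 (mod 187).
  Combine with x ≡ 2 (mod 5); new modulus lcm = 935.
    Write x = 18 + 187·t and substitute into x ≡ 2 (mod 5): 187·t ≡ 2 − 18 = -16 (mod 5).
    Reduce coefficients mod 5: 2·t ≡ 4 (mod 5).
    The inverse of 2 mod 5 is 3 (since 2·3 = 6 = 1·5 + 1), so t ≡ 3·4 = 12 ≡ 2 (mod 5).
    Then x = 18 + 187·2 = 392, valid modulo lcm(187, 5) = 935: x ≡ 392 (mod 935).
  Combine with x ≡ 17 (mod 19); new modulus lcm = 17765.
    Write x = 392 + 935·t and substitute into x ≡ 17 (mod 19): 935·t ≡ 17 − 392 = -375 (mod 19).
    Reduce coefficients mod 19: 4·t ≡ 5 (mod 19).
    The inverse of 4 mod 19 is 5 (since 4·5 = 20 = 1·19 + 1), so t ≡ 5·5 = 25 ≡ 6 (mod 19).
    Then x = 392 + 935·6 = 6002, valid modulo lcm(935, 19) = 17765: x ≡ 6002 (mod 17765).
Verify against each original: 6002 mod 11 = 7, 6002 mod 17 = 1, 6002 mod 5 = 2, 6002 mod 19 = 17.

x ≡ 6002 (mod 17765).


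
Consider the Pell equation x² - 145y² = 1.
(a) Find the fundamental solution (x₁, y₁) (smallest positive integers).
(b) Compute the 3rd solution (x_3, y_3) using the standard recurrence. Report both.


Step 1: Find the fundamental solution (x₁, y₁) of x² - 145y² = 1.
  Expand √145 as a continued fraction. a₀ = ⌊√145⌋ = 12; iterate m_{k+1} = d_k·a_k − m_k, d_{k+1} = (145 − m_{k+1}²)/d_k, a_{k+1} = ⌊(a₀ + m_{k+1})/d_{k+1}⌋ (starting m₀ = 0, d₀ = 1), with convergents p_k = a_k·p_{k-1} + p_{k-2}, q_k = a_k·q_{k-1} + q_{k-2} (p₋₁ = 1, q₋₁ = 0):
  k = 0: a₀ = 12; p₀/q₀ = 12/1; p₀² − 145·q₀² = 144 − 145 = -1.
  k = 1: m = 12, d = 1, a = ⌊(12 + 12)/1⌋ = 24; p/q = (24·12 + 1)/(24·1 + 0) = 289/24; p² − 145·q² = 83521 − 83520 = 1.
  The first convergent with p² − 145·q² = 1 gives the fundamental solution (x₁, y₁) = (289, 24).
Step 2: Apply the recurrence (x_{n+1}, y_{n+1}) = (x₁x_n + 145y₁y_n, x₁y_n + y₁x_n) repeatedly.
  From (x_1, y_1) = (289, 24): x_2 = 289·289 + 145·24·24 = 167041; y_2 = 289·24 + 24·289 = 13872.
  From (x_2, y_2) = (167041, 13872): x_3 = 289·167041 + 145·24·13872 = 96549409; y_3 = 289·13872 + 24·167041 = 8017992.
Step 3: Verify x_3² - 145·y_3² = 9321788378249281 - 9321788378249280 = 1 (should be 1). ✓

(x_1, y_1) = (289, 24); (x_3, y_3) = (96549409, 8017992).


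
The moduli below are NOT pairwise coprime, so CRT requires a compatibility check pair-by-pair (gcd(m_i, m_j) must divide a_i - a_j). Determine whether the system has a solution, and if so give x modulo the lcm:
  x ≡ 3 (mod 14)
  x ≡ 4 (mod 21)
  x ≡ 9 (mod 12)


Moduli 14, 21, 12 are not pairwise coprime, so CRT works modulo lcm(m_i) when all pairwise compatibility conditions hold.
Pairwise compatibility: gcd(m_i, m_j) must divide a_i - a_j for every pair.
Merge one congruence at a time:
  Start: x ≡ 3 (mod 14).
  Combine with x ≡ 4 (mod 21): gcd(14, 21) = 7, and 4 - 3 = 1 is NOT divisible by 7.
    ⇒ system is inconsistent (no integer solution).

No solution (the system is inconsistent).


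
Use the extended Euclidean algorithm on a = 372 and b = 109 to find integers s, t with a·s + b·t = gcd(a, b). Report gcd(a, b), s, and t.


Euclidean algorithm on (372, 109) — divide until remainder is 0:
  372 = 3 · 109 + 45
  109 = 2 · 45 + 19
  45 = 2 · 19 + 7
  19 = 2 · 7 + 5
  7 = 1 · 5 + 2
  5 = 2 · 2 + 1
  2 = 2 · 1 + 0
gcd(372, 109) = 1.
Track Bezout coefficients alongside the remainders: start with r₀ = 372 = a·1 + b·0 (s = 1, t = 0) and r₁ = 109 = a·0 + b·1 (s = 0, t = 1); each new remainder r_{k+1} = r_{k-1} − q_k·r_k inherits s_{k+1} = s_{k-1} − q_k·s_k, t_{k+1} = t_{k-1} − q_k·t_k, so r_k = a·s_k + b·t_k at every step:
  q = 3: r = 45, s = 1 − 3·0 = 1, t = 0 − 3·1 = -3  (check: 372·1 + 109·(-3) = 45)
  q = 2: r = 19, s = 0 − 2·1 = -2, t = 1 − 2·(-3) = 7  (check: 372·(-2) + 109·7 = 19)
  q = 2: r = 7, s = 1 − 2·(-2) = 5, t = -3 − 2·7 = -17  (check: 372·5 + 109·(-17) = 7)
  q = 2: r = 5, s = -2 − 2·5 = -12, t = 7 − 2·(-17) = 41  (check: 372·(-12) + 109·41 = 5)
  q = 1: r = 2, s = 5 − 1·(-12) = 17, t = -17 − 1·41 = -58  (check: 372·17 + 109·(-58) = 2)
  q = 2: r = 1, s = -12 − 2·17 = -46, t = 41 − 2·(-58) = 157  (check: 372·(-46) + 109·157 = 1)
The row with r = 1 (the gcd) gives the Bezout coefficients s = -46, t = 157.
Result: 372 · (-46) + 109 · (157) = 1.

gcd(372, 109) = 1; s = -46, t = 157 (check: 372·(-46) + 109·157 = 1).


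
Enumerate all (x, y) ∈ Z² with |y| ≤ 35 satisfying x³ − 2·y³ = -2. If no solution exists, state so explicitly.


The equation is x³ - 2y³ = -2. For fixed y, x³ = 2·y³ − 2, so a solution requires the RHS to be a perfect cube.
Strategy: iterate y from -35 to 35, compute RHS = 2·y³ − 2, and check whether it is a (positive or negative) perfect cube.
Check small values of y:
  y = 0: RHS = -2 is not a perfect cube.
  y = 1: RHS = 0 = (0)³ ⇒ x = 0 works.
  y = -1: RHS = -4 is not a perfect cube.
  y = 2: RHS = 14 is not a perfect cube.
  y = -2: RHS = -18 is not a perfect cube.
  y = 3: RHS = 52 is not a perfect cube.
  y = -3: RHS = -56 is not a perfect cube.
Continuing the search up to |y| = 35 finds no further solutions beyond those listed.
Collected solutions: (0, 1).

Solutions (with |y| ≤ 35): (0, 1).


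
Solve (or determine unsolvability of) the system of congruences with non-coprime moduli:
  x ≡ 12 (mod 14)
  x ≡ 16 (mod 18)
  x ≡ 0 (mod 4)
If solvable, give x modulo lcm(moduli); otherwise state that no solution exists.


Moduli 14, 18, 4 are not pairwise coprime, so CRT works modulo lcm(m_i) when all pairwise compatibility conditions hold.
Pairwise compatibility: gcd(m_i, m_j) must divide a_i - a_j for every pair.
Merge one congruence at a time:
  Start: x ≡ 12 (mod 14).
  Combine with x ≡ 16 (mod 18): gcd(14, 18) = 2; 16 - 12 = 4, which IS divisible by 2, so compatible.
    Write x = 12 + 14·t and substitute into x ≡ 16 (mod 18): 14·t ≡ 16 − 12 = 4 (mod 18).
    Divide the congruence (and modulus) by g = 2: 7·t ≡ 2 (mod 9).
    The inverse of 7 mod 9 is 4 (since 7·4 = 28 = 3·9 + 1), so t ≡ 4·2 = 8 ≡ 8 (mod 9).
    Then x = 12 + 14·8 = 124, valid modulo lcm(14, 18) = 126: x ≡ 124 (mod 126).
  Combine with x ≡ 0 (mod 4): gcd(126, 4) = 2; 0 - 124 = -124, which IS divisible by 2, so compatible.
    Write x = 124 + 126·t and substitute into x ≡ 0 (mod 4): 126·t ≡ 0 − 124 = -124 (mod 4).
    Divide the congruence (and modulus) by g = 2: 63·t ≡ -62 (mod 2).
    Reduce coefficients mod 2: 1·t ≡ 0 (mod 2).
    So t ≡ 0 (mod 2).
    Then x = 124 + 126·0 = 124, valid modulo lcm(126, 4) = 252: x ≡ 124 (mod 252).
Verify: 124 mod 14 = 12, 124 mod 18 = 16, 124 mod 4 = 0.

x ≡ 124 (mod 252).


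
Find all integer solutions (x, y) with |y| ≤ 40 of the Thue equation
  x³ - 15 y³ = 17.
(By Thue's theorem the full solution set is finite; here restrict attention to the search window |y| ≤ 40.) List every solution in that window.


The equation is x³ - 15y³ = 17. For fixed y, x³ = 15·y³ + 17, so a solution requires the RHS to be a perfect cube.
Strategy: iterate y from -40 to 40, compute RHS = 15·y³ + 17, and check whether it is a (positive or negative) perfect cube.
Check small values of y:
  y = 0: RHS = 17 is not a perfect cube.
  y = 1: RHS = 32 is not a perfect cube.
  y = -1: RHS = 2 is not a perfect cube.
  y = 2: RHS = 137 is not a perfect cube.
  y = -2: RHS = -103 is not a perfect cube.
  y = 3: RHS = 422 is not a perfect cube.
  y = -3: RHS = -388 is not a perfect cube.
Continuing the search up to |y| = 40 finds no solutions either.
No (x, y) in the scanned range satisfies the equation.

No integer solutions with |y| ≤ 40.


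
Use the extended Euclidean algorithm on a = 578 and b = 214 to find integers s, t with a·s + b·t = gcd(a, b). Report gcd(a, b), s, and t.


Euclidean algorithm on (578, 214) — divide until remainder is 0:
  578 = 2 · 214 + 150
  214 = 1 · 150 + 64
  150 = 2 · 64 + 22
  64 = 2 · 22 + 20
  22 = 1 · 20 + 2
  20 = 10 · 2 + 0
gcd(578, 214) = 2.
Track Bezout coefficients alongside the remainders: start with r₀ = 578 = a·1 + b·0 (s = 1, t = 0) and r₁ = 214 = a·0 + b·1 (s = 0, t = 1); each new remainder r_{k+1} = r_{k-1} − q_k·r_k inherits s_{k+1} = s_{k-1} − q_k·s_k, t_{k+1} = t_{k-1} − q_k·t_k, so r_k = a·s_k + b·t_k at every step:
  q = 2: r = 150, s = 1 − 2·0 = 1, t = 0 − 2·1 = -2  (check: 578·1 + 214·(-2) = 150)
  q = 1: r = 64, s = 0 − 1·1 = -1, t = 1 − 1·(-2) = 3  (check: 578·(-1) + 214·3 = 64)
  q = 2: r = 22, s = 1 − 2·(-1) = 3, t = -2 − 2·3 = -8  (check: 578·3 + 214·(-8) = 22)
  q = 2: r = 20, s = -1 − 2·3 = -7, t = 3 − 2·(-8) = 19  (check: 578·(-7) + 214·19 = 20)
  q = 1: r = 2, s = 3 − 1·(-7) = 10, t = -8 − 1·19 = -27  (check: 578·10 + 214·(-27) = 2)
The row with r = 2 (the gcd) gives the Bezout coefficients s = 10, t = -27.
Result: 578 · (10) + 214 · (-27) = 2.

gcd(578, 214) = 2; s = 10, t = -27 (check: 578·10 + 214·(-27) = 2).


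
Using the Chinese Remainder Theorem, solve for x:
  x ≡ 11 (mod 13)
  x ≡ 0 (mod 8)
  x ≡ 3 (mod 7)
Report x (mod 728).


Moduli 13, 8, 7 are pairwise coprime; by CRT there is a unique solution modulo M = 13 · 8 · 7 = 728.
Solve pairwise, accumulating the modulus:
  Start with x ≡ 11 (mod 13).
  Combine with x ≡ 0 (mod 8): since gcd(13, 8) = 1, we get a unique residue mod 104.
    Write x = 11 + 13·t and substitute into x ≡ 0 (mod 8): 13·t ≡ 0 − 11 = -11 (mod 8).
    Reduce coefficients mod 8: 5·t ≡ 5 (mod 8).
    The inverse of 5 mod 8 is 5 (since 5·5 = 25 = 3·8 + 1), so t ≡ 5·5 = 25 ≡ 1 (mod 8).
    Then x = 11 + 13·1 = 24, valid modulo lcm(13, 8) = 104: x ≡ 24 (mod 104).
  Combine with x ≡ 3 (mod 7): since gcd(104, 7) = 1, we get a unique residue mod 728.
    Write x = 24 + 104·t and substitute into x ≡ 3 (mod 7): 104·t ≡ 3 − 24 = -21 (mod 7).
    Reduce coefficients mod 7: 6·t ≡ 0 (mod 7).
    The inverse of 6 mod 7 is 6 (since 6·6 = 36 = 5·7 + 1), so t ≡ 6·0 = 0 ≡ 0 (mod 7).
    Then x = 24 + 104·0 = 24, valid modulo lcm(104, 7) = 728: x ≡ 24 (mod 728).
Verify: 24 mod 13 = 11 ✓, 24 mod 8 = 0 ✓, 24 mod 7 = 3 ✓.

x ≡ 24 (mod 728).


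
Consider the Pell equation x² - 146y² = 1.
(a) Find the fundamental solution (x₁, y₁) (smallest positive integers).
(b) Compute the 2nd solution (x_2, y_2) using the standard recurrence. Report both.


Step 1: Find the fundamental solution (x₁, y₁) of x² - 146y² = 1.
  Expand √146 as a continued fraction. a₀ = ⌊√146⌋ = 12; iterate m_{k+1} = d_k·a_k − m_k, d_{k+1} = (146 − m_{k+1}²)/d_k, a_{k+1} = ⌊(a₀ + m_{k+1})/d_{k+1}⌋ (starting m₀ = 0, d₀ = 1), with convergents p_k = a_k·p_{k-1} + p_{k-2}, q_k = a_k·q_{k-1} + q_{k-2} (p₋₁ = 1, q₋₁ = 0):
  k = 0: a₀ = 12; p₀/q₀ = 12/1; p₀² − 146·q₀² = 144 − 146 = -2.
  k = 1: m = 12, d = 2, a = ⌊(12 + 12)/2⌋ = 12; p/q = (12·12 + 1)/(12·1 + 0) = 145/12; p² − 146·q² = 21025 − 21024 = 1.
  The first convergent with p² − 146·q² = 1 gives the fundamental solution (x₁, y₁) = (145, 12).
Step 2: Apply the recurrence (x_{n+1}, y_{n+1}) = (x₁x_n + 146y₁y_n, x₁y_n + y₁x_n) repeatedly.
  From (x_1, y_1) = (145, 12): x_2 = 145·145 + 146·12·12 = 42049; y_2 = 145·12 + 12·145 = 3480.
Step 3: Verify x_2² - 146·y_2² = 1768118401 - 1768118400 = 1 (should be 1). ✓

(x_1, y_1) = (145, 12); (x_2, y_2) = (42049, 3480).


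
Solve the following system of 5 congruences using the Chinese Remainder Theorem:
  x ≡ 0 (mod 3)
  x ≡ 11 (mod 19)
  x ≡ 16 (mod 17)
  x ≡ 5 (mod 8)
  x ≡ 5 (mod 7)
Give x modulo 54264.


Product of moduli M = 3 · 19 · 17 · 8 · 7 = 54264.
Merge one congruence at a time:
  Start: x ≡ 0 (mod 3).
  Combine with x ≡ 11 (mod 19); new modulus lcm = 57.
    Write x = 0 + 3·t and substitute into x ≡ 11 (mod 19): 3·t ≡ 11 − 0 = 11 (mod 19).
    The inverse of 3 mod 19 is 13 (since 3·13 = 39 = 2·19 + 1), so t ≡ 13·11 = 143 ≡ 10 (mod 19).
    Then x = 0 + 3·10 = 30, valid modulo lcm(3, 19) = 57: x ≡ 30 (mod 57).
  Combine with x ≡ 16 (mod 17); new modulus lcm = 969.
    Write x = 30 + 57·t and substitute into x ≡ 16 (mod 17): 57·t ≡ 16 − 30 = -14 (mod 17).
    Reduce coefficients mod 17: 6·t ≡ 3 (mod 17).
    The inverse of 6 mod 17 is 3 (since 6·3 = 18 = 1·17 + 1), so t ≡ 3·3 = 9 ≡ 9 (mod 17).
    Then x = 30 + 57·9 = 543, valid modulo lcm(57, 17) = 969: x ≡ 543 (mod 969).
  Combine with x ≡ 5 (mod 8); new modulus lcm = 7752.
    Write x = 543 + 969·t and substitute into x ≡ 5 (mod 8): 969·t ≡ 5 − 543 = -538 (mod 8).
    Reduce coefficients mod 8: 1·t ≡ 6 (mod 8).
    So t ≡ 6 (mod 8).
    Then x = 543 + 969·6 = 6357, valid modulo lcm(969, 8) = 7752: x ≡ 6357 (mod 7752).
  Combine with x ≡ 5 (mod 7); new modulus lcm = 54264.
    Write x = 6357 + 7752·t and substitute into x ≡ 5 (mod 7): 7752·t ≡ 5 − 6357 = -6352 (mod 7).
    Reduce coefficients mod 7: 3·t ≡ 4 (mod 7).
    The inverse of 3 mod 7 is 5 (since 3·5 = 15 = 2·7 + 1), so t ≡ 5·4 = 20 ≡ 6 (mod 7).
    Then x = 6357 + 7752·6 = 52869, valid modulo lcm(7752, 7) = 54264: x ≡ 52869 (mod 54264).
Verify against each original: 52869 mod 3 = 0, 52869 mod 19 = 11, 52869 mod 17 = 16, 52869 mod 8 = 5, 52869 mod 7 = 5.

x ≡ 52869 (mod 54264).


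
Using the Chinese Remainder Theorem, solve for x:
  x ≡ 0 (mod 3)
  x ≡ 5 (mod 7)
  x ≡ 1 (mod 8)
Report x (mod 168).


Moduli 3, 7, 8 are pairwise coprime; by CRT there is a unique solution modulo M = 3 · 7 · 8 = 168.
Solve pairwise, accumulating the modulus:
  Start with x ≡ 0 (mod 3).
  Combine with x ≡ 5 (mod 7): since gcd(3, 7) = 1, we get a unique residue mod 21.
    Write x = 0 + 3·t and substitute into x ≡ 5 (mod 7): 3·t ≡ 5 − 0 = 5 (mod 7).
    The inverse of 3 mod 7 is 5 (since 3·5 = 15 = 2·7 + 1), so t ≡ 5·5 = 25 ≡ 4 (mod 7).
    Then x = 0 + 3·4 = 12, valid modulo lcm(3, 7) = 21: x ≡ 12 (mod 21).
  Combine with x ≡ 1 (mod 8): since gcd(21, 8) = 1, we get a unique residue mod 168.
    Write x = 12 + 21·t and substitute into x ≡ 1 (mod 8): 21·t ≡ 1 − 12 = -11 (mod 8).
    Reduce coefficients mod 8: 5·t ≡ 5 (mod 8).
    The inverse of 5 mod 8 is 5 (since 5·5 = 25 = 3·8 + 1), so t ≡ 5·5 = 25 ≡ 1 (mod 8).
    Then x = 12 + 21·1 = 33, valid modulo lcm(21, 8) = 168: x ≡ 33 (mod 168).
Verify: 33 mod 3 = 0 ✓, 33 mod 7 = 5 ✓, 33 mod 8 = 1 ✓.

x ≡ 33 (mod 168).


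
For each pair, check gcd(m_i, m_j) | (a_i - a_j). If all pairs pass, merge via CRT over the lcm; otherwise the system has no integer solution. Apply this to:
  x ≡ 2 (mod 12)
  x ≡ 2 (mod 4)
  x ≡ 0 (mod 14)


Moduli 12, 4, 14 are not pairwise coprime, so CRT works modulo lcm(m_i) when all pairwise compatibility conditions hold.
Pairwise compatibility: gcd(m_i, m_j) must divide a_i - a_j for every pair.
Merge one congruence at a time:
  Start: x ≡ 2 (mod 12).
  Combine with x ≡ 2 (mod 4): gcd(12, 4) = 4; 2 - 2 = 0, which IS divisible by 4, so compatible.
    Write x = 2 + 12·t and substitute into x ≡ 2 (mod 4): 12·t ≡ 2 − 2 = 0 (mod 4).
    Divide the congruence (and modulus) by g = 4: 3·t ≡ 0 (mod 1).
    Modulo 1 every t works; take t = 0.
    Then x = 2 + 12·0 = 2, valid modulo lcm(12, 4) = 12: x ≡ 2 (mod 12).
  Combine with x ≡ 0 (mod 14): gcd(12, 14) = 2; 0 - 2 = -2, which IS divisible by 2, so compatible.
    Write x = 2 + 12·t and substitute into x ≡ 0 (mod 14): 12·t ≡ 0 − 2 = -2 (mod 14).
    Divide the congruence (and modulus) by g = 2: 6·t ≡ -1 (mod 7).
    Reduce coefficients mod 7: 6·t ≡ 6 (mod 7).
    The inverse of 6 mod 7 is 6 (since 6·6 = 36 = 5·7 + 1), so t ≡ 6·6 = 36 ≡ 1 (mod 7).
    Then x = 2 + 12·1 = 14, valid modulo lcm(12, 14) = 84: x ≡ 14 (mod 84).
Verify: 14 mod 12 = 2, 14 mod 4 = 2, 14 mod 14 = 0.

x ≡ 14 (mod 84).


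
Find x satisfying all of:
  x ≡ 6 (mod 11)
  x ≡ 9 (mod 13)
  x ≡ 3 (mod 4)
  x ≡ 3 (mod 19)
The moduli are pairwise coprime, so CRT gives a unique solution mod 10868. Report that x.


Product of moduli M = 11 · 13 · 4 · 19 = 10868.
Merge one congruence at a time:
  Start: x ≡ 6 (mod 11).
  Combine with x ≡ 9 (mod 13); new modulus lcm = 143.
    Write x = 6 + 11·t and substitute into x ≡ 9 (mod 13): 11·t ≡ 9 − 6 = 3 (mod 13).
    The inverse of 11 mod 13 is 6 (since 11·6 = 66 = 5·13 + 1), so t ≡ 6·3 = 18 ≡ 5 (mod 13).
    Then x = 6 + 11·5 = 61, valid modulo lcm(11, 13) = 143: x ≡ 61 (mod 143).
  Combine with x ≡ 3 (mod 4); new modulus lcm = 572.
    Write x = 61 + 143·t and substitute into x ≡ 3 (mod 4): 143·t ≡ 3 − 61 = -58 (mod 4).
    Reduce coefficients mod 4: 3·t ≡ 2 (mod 4).
    The inverse of 3 mod 4 is 3 (since 3·3 = 9 = 2·4 + 1), so t ≡ 3·2 = 6 ≡ 2 (mod 4).
    Then x = 61 + 143·2 = 347, valid modulo lcm(143, 4) = 572: x ≡ 347 (mod 572).
  Combine with x ≡ 3 (mod 19); new modulus lcm = 10868.
    Write x = 347 + 572·t and substitute into x ≡ 3 (mod 19): 572·t ≡ 3 − 347 = -344 (mod 19).
    Reduce coefficients mod 19: 2·t ≡ 17 (mod 19).
    The inverse of 2 mod 19 is 10 (since 2·10 = 20 = 1·19 + 1), so t ≡ 10·17 = 170 ≡ 18 (mod 19).
    Then x = 347 + 572·18 = 10643, valid modulo lcm(572, 19) = 10868: x ≡ 10643 (mod 10868).
Verify against each original: 10643 mod 11 = 6, 10643 mod 13 = 9, 10643 mod 4 = 3, 10643 mod 19 = 3.

x ≡ 10643 (mod 10868).


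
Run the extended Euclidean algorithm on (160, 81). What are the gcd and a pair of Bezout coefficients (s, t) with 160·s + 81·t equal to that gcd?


Euclidean algorithm on (160, 81) — divide until remainder is 0:
  160 = 1 · 81 + 79
  81 = 1 · 79 + 2
  79 = 39 · 2 + 1
  2 = 2 · 1 + 0
gcd(160, 81) = 1.
Track Bezout coefficients alongside the remainders: start with r₀ = 160 = a·1 + b·0 (s = 1, t = 0) and r₁ = 81 = a·0 + b·1 (s = 0, t = 1); each new remainder r_{k+1} = r_{k-1} − q_k·r_k inherits s_{k+1} = s_{k-1} − q_k·s_k, t_{k+1} = t_{k-1} − q_k·t_k, so r_k = a·s_k + b·t_k at every step:
  q = 1: r = 79, s = 1 − 1·0 = 1, t = 0 − 1·1 = -1  (check: 160·1 + 81·(-1) = 79)
  q = 1: r = 2, s = 0 − 1·1 = -1, t = 1 − 1·(-1) = 2  (check: 160·(-1) + 81·2 = 2)
  q = 39: r = 1, s = 1 − 39·(-1) = 40, t = -1 − 39·2 = -79  (check: 160·40 + 81·(-79) = 1)
The row with r = 1 (the gcd) gives the Bezout coefficients s = 40, t = -79.
Result: 160 · (40) + 81 · (-79) = 1.

gcd(160, 81) = 1; s = 40, t = -79 (check: 160·40 + 81·(-79) = 1).


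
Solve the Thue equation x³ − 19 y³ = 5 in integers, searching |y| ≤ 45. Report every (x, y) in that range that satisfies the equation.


The equation is x³ - 19y³ = 5. For fixed y, x³ = 19·y³ + 5, so a solution requires the RHS to be a perfect cube.
Strategy: iterate y from -45 to 45, compute RHS = 19·y³ + 5, and check whether it is a (positive or negative) perfect cube.
Check small values of y:
  y = 0: RHS = 5 is not a perfect cube.
  y = 1: RHS = 24 is not a perfect cube.
  y = -1: RHS = -14 is not a perfect cube.
  y = 2: RHS = 157 is not a perfect cube.
  y = -2: RHS = -147 is not a perfect cube.
  y = 3: RHS = 518 is not a perfect cube.
  y = -3: RHS = -508 is not a perfect cube.
Continuing the search up to |y| = 45 finds no solutions either.
No (x, y) in the scanned range satisfies the equation.

No integer solutions with |y| ≤ 45.


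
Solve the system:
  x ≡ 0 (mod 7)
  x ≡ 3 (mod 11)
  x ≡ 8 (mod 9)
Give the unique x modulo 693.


Moduli 7, 11, 9 are pairwise coprime; by CRT there is a unique solution modulo M = 7 · 11 · 9 = 693.
Solve pairwise, accumulating the modulus:
  Start with x ≡ 0 (mod 7).
  Combine with x ≡ 3 (mod 11): since gcd(7, 11) = 1, we get a unique residue mod 77.
    Write x = 0 + 7·t and substitute into x ≡ 3 (mod 11): 7·t ≡ 3 − 0 = 3 (mod 11).
    The inverse of 7 mod 11 is 8 (since 7·8 = 56 = 5·11 + 1), so t ≡ 8·3 = 24 ≡ 2 (mod 11).
    Then x = 0 + 7·2 = 14, valid modulo lcm(7, 11) = 77: x ≡ 14 (mod 77).
  Combine with x ≡ 8 (mod 9): since gcd(77, 9) = 1, we get a unique residue mod 693.
    Write x = 14 + 77·t and substitute into x ≡ 8 (mod 9): 77·t ≡ 8 − 14 = -6 (mod 9).
    Reduce coefficients mod 9: 5·t ≡ 3 (mod 9).
    The inverse of 5 mod 9 is 2 (since 5·2 = 10 = 1·9 + 1), so t ≡ 2·3 = 6 ≡ 6 (mod 9).
    Then x = 14 + 77·6 = 476, valid modulo lcm(77, 9) = 693: x ≡ 476 (mod 693).
Verify: 476 mod 7 = 0 ✓, 476 mod 11 = 3 ✓, 476 mod 9 = 8 ✓.

x ≡ 476 (mod 693).


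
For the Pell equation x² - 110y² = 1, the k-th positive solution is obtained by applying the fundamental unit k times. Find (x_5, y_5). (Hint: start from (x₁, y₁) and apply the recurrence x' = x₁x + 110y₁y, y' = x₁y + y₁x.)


Step 1: Find the fundamental solution (x₁, y₁) of x² - 110y² = 1.
  Expand √110 as a continued fraction. a₀ = ⌊√110⌋ = 10; iterate m_{k+1} = d_k·a_k − m_k, d_{k+1} = (110 − m_{k+1}²)/d_k, a_{k+1} = ⌊(a₀ + m_{k+1})/d_{k+1}⌋ (starting m₀ = 0, d₀ = 1), with convergents p_k = a_k·p_{k-1} + p_{k-2}, q_k = a_k·q_{k-1} + q_{k-2} (p₋₁ = 1, q₋₁ = 0):
  k = 0: a₀ = 10; p₀/q₀ = 10/1; p₀² − 110·q₀² = 100 − 110 = -10.
  k = 1: m = 10, d = 10, a = ⌊(10 + 10)/10⌋ = 2; p/q = (2·10 + 1)/(2·1 + 0) = 21/2; p² − 110·q² = 441 − 440 = 1.
  The first convergent with p² − 110·q² = 1 gives the fundamental solution (x₁, y₁) = (21, 2).
Step 2: Apply the recurrence (x_{n+1}, y_{n+1}) = (x₁x_n + 110y₁y_n, x₁y_n + y₁x_n) repeatedly.
  From (x_1, y_1) = (21, 2): x_2 = 21·21 + 110·2·2 = 881; y_2 = 21·2 + 2·21 = 84.
  From (x_2, y_2) = (881, 84): x_3 = 21·881 + 110·2·84 = 36981; y_3 = 21·84 + 2·881 = 3526.
  From (x_3, y_3) = (36981, 3526): x_4 = 21·36981 + 110·2·3526 = 1552321; y_4 = 21·3526 + 2·36981 = 148008.
  From (x_4, y_4) = (1552321, 148008): x_5 = 21·1552321 + 110·2·148008 = 65160501; y_5 = 21·148008 + 2·1552321 = 6212810.
Step 3: Verify x_5² - 110·y_5² = 4245890890571001 - 4245890890571000 = 1 (should be 1). ✓

(x_1, y_1) = (21, 2); (x_5, y_5) = (65160501, 6212810).


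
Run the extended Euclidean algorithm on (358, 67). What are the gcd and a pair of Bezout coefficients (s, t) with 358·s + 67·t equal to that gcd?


Euclidean algorithm on (358, 67) — divide until remainder is 0:
  358 = 5 · 67 + 23
  67 = 2 · 23 + 21
  23 = 1 · 21 + 2
  21 = 10 · 2 + 1
  2 = 2 · 1 + 0
gcd(358, 67) = 1.
Track Bezout coefficients alongside the remainders: start with r₀ = 358 = a·1 + b·0 (s = 1, t = 0) and r₁ = 67 = a·0 + b·1 (s = 0, t = 1); each new remainder r_{k+1} = r_{k-1} − q_k·r_k inherits s_{k+1} = s_{k-1} − q_k·s_k, t_{k+1} = t_{k-1} − q_k·t_k, so r_k = a·s_k + b·t_k at every step:
  q = 5: r = 23, s = 1 − 5·0 = 1, t = 0 − 5·1 = -5  (check: 358·1 + 67·(-5) = 23)
  q = 2: r = 21, s = 0 − 2·1 = -2, t = 1 − 2·(-5) = 11  (check: 358·(-2) + 67·11 = 21)
  q = 1: r = 2, s = 1 − 1·(-2) = 3, t = -5 − 1·11 = -16  (check: 358·3 + 67·(-16) = 2)
  q = 10: r = 1, s = -2 − 10·3 = -32, t = 11 − 10·(-16) = 171  (check: 358·(-32) + 67·171 = 1)
The row with r = 1 (the gcd) gives the Bezout coefficients s = -32, t = 171.
Result: 358 · (-32) + 67 · (171) = 1.

gcd(358, 67) = 1; s = -32, t = 171 (check: 358·(-32) + 67·171 = 1).


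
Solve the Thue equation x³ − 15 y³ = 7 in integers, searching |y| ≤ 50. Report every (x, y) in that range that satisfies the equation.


The equation is x³ - 15y³ = 7. For fixed y, x³ = 15·y³ + 7, so a solution requires the RHS to be a perfect cube.
Strategy: iterate y from -50 to 50, compute RHS = 15·y³ + 7, and check whether it is a (positive or negative) perfect cube.
Check small values of y:
  y = 0: RHS = 7 is not a perfect cube.
  y = 1: RHS = 22 is not a perfect cube.
  y = -1: RHS = -8 = (-2)³ ⇒ x = -2 works.
  y = 2: RHS = 127 is not a perfect cube.
  y = -2: RHS = -113 is not a perfect cube.
  y = 3: RHS = 412 is not a perfect cube.
  y = -3: RHS = -398 is not a perfect cube.
Continuing the search up to |y| = 50 finds no further solutions beyond those listed.
Collected solutions: (-2, -1).

Solutions (with |y| ≤ 50): (-2, -1).
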